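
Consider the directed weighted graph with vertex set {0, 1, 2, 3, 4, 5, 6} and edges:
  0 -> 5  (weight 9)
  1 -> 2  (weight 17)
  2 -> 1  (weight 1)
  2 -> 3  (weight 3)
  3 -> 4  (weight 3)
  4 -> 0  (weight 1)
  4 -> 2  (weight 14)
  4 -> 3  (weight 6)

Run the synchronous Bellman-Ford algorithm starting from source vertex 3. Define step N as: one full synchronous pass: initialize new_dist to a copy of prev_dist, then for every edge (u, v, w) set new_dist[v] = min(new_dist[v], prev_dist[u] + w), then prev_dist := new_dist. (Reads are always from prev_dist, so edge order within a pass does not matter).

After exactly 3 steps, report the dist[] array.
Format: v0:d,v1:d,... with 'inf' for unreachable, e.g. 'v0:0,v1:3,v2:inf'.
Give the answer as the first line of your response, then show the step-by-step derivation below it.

v0:4,v1:18,v2:17,v3:0,v4:3,v5:13,v6:inf

step 1: dist = v0:inf,v1:inf,v2:inf,v3:0,v4:3,v5:inf,v6:inf
step 2: dist = v0:4,v1:inf,v2:17,v3:0,v4:3,v5:inf,v6:inf
step 3: dist = v0:4,v1:18,v2:17,v3:0,v4:3,v5:13,v6:inf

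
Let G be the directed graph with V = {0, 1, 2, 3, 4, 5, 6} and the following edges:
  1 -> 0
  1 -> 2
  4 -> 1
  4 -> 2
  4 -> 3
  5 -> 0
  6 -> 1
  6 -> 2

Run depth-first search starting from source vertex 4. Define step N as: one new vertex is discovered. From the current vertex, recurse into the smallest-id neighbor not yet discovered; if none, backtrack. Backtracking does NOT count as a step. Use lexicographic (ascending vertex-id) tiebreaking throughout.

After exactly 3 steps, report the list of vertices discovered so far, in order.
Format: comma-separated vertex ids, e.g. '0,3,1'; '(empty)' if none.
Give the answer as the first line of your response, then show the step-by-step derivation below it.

4,1,0

step 1: discover 4; path=4; order=4
step 2: discover 1; path=4>1; order=4,1
step 3: discover 0; path=4>1>0; order=4,1,0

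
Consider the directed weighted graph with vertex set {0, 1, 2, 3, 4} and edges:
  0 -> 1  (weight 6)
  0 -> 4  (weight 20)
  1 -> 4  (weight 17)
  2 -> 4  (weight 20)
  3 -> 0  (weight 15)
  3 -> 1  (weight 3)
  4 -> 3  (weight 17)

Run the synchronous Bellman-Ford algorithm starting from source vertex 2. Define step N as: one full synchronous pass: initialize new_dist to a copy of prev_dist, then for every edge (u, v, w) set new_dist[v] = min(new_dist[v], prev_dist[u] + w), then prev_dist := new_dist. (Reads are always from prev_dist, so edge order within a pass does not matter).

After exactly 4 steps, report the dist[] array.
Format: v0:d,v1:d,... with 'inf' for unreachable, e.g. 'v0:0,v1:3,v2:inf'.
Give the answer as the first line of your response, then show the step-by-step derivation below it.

v0:52,v1:40,v2:0,v3:37,v4:20

step 1: dist = v0:inf,v1:inf,v2:0,v3:inf,v4:20
step 2: dist = v0:inf,v1:inf,v2:0,v3:37,v4:20
step 3: dist = v0:52,v1:40,v2:0,v3:37,v4:20
step 4: dist = v0:52,v1:40,v2:0,v3:37,v4:20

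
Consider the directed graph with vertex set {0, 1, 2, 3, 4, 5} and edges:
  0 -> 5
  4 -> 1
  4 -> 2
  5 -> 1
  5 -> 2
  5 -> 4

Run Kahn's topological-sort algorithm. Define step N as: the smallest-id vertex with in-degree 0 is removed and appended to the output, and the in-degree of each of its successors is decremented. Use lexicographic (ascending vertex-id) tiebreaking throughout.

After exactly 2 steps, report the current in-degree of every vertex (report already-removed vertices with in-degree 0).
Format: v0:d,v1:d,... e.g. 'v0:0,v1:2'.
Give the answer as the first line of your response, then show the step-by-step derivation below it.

v0:0,v1:2,v2:2,v3:0,v4:1,v5:0

step 1: output 0; order=[0]; indeg=(0,2,2,0,1,0)
step 2: output 3; order=[0,3]; indeg=(0,2,2,0,1,0)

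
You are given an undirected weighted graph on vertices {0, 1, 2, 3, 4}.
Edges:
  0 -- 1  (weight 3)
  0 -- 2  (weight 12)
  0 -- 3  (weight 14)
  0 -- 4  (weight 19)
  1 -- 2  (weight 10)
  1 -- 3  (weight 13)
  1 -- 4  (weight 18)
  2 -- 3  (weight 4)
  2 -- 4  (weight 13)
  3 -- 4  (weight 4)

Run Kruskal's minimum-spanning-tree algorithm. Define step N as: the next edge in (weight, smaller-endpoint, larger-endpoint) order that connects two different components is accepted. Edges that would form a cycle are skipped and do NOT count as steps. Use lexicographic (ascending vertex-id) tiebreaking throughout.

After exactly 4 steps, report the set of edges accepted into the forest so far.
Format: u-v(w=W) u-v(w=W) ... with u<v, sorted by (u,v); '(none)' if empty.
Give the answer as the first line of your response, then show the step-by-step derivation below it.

0-1(w=3) 1-2(w=10) 2-3(w=4) 3-4(w=4)

step 1: add edge 0-1 (w=3); MST = {0-1(w=3)}
step 2: add edge 2-3 (w=4); MST = {0-1(w=3) 2-3(w=4)}
step 3: add edge 3-4 (w=4); MST = {0-1(w=3) 2-3(w=4) 3-4(w=4)}
step 4: add edge 1-2 (w=10); MST = {0-1(w=3) 1-2(w=10) 2-3(w=4) 3-4(w=4)}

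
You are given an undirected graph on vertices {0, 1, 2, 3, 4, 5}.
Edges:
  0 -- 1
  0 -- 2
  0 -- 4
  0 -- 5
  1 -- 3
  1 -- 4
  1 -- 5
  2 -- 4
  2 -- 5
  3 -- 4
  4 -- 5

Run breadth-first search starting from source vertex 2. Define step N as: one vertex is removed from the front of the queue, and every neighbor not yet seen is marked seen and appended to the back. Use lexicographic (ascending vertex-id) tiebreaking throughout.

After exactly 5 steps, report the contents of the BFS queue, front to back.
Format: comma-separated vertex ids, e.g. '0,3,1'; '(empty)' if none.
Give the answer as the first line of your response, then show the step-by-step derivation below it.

3

step 1: dequeue 2; queue=[0,4,5]; order=2
step 2: dequeue 0; queue=[4,5,1]; order=2,0
step 3: dequeue 4; queue=[5,1,3]; order=2,0,4
step 4: dequeue 5; queue=[1,3]; order=2,0,4,5
step 5: dequeue 1; queue=[3]; order=2,0,4,5,1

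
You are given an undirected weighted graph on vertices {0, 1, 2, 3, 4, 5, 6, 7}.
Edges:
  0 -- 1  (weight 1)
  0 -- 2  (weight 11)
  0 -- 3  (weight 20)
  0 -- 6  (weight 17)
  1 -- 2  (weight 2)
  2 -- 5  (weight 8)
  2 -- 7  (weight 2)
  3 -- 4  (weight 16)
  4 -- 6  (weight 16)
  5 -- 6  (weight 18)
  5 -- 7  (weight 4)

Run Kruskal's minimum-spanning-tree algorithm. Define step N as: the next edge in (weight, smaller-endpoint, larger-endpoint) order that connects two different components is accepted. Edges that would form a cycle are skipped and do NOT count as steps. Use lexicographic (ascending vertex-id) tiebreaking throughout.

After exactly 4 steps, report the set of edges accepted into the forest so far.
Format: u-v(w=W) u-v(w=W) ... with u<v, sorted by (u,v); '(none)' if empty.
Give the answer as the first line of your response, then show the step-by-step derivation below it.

0-1(w=1) 1-2(w=2) 2-7(w=2) 5-7(w=4)

step 1: add edge 0-1 (w=1); MST = {0-1(w=1)}
step 2: add edge 1-2 (w=2); MST = {0-1(w=1) 1-2(w=2)}
step 3: add edge 2-7 (w=2); MST = {0-1(w=1) 1-2(w=2) 2-7(w=2)}
step 4: add edge 5-7 (w=4); MST = {0-1(w=1) 1-2(w=2) 2-7(w=2) 5-7(w=4)}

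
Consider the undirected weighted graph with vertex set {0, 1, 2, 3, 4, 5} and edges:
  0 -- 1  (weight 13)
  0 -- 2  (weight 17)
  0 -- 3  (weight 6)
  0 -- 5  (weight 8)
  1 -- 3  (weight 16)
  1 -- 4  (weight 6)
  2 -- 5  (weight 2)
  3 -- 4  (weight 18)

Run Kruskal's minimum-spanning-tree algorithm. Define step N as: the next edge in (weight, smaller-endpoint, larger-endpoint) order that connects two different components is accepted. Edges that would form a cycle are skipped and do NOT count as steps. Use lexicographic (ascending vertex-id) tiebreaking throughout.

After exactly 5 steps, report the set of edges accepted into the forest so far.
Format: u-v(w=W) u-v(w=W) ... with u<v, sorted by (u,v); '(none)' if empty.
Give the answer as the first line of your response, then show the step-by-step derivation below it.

0-1(w=13) 0-3(w=6) 0-5(w=8) 1-4(w=6) 2-5(w=2)

step 1: add edge 2-5 (w=2); MST = {2-5(w=2)}
step 2: add edge 0-3 (w=6); MST = {0-3(w=6) 2-5(w=2)}
step 3: add edge 1-4 (w=6); MST = {0-3(w=6) 1-4(w=6) 2-5(w=2)}
step 4: add edge 0-5 (w=8); MST = {0-3(w=6) 0-5(w=8) 1-4(w=6) 2-5(w=2)}
step 5: add edge 0-1 (w=13); MST = {0-1(w=13) 0-3(w=6) 0-5(w=8) 1-4(w=6) 2-5(w=2)}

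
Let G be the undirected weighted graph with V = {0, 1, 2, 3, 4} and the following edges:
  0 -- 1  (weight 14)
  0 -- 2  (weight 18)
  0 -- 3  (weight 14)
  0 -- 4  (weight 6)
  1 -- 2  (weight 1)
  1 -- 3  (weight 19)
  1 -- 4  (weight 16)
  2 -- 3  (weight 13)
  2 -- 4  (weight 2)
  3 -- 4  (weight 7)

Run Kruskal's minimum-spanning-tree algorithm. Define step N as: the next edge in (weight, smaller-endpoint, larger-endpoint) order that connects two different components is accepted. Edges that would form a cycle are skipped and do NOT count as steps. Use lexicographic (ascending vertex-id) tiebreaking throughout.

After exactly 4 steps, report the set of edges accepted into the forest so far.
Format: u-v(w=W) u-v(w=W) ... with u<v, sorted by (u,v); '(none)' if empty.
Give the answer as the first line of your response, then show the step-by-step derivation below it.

0-4(w=6) 1-2(w=1) 2-4(w=2) 3-4(w=7)

step 1: add edge 1-2 (w=1); MST = {1-2(w=1)}
step 2: add edge 2-4 (w=2); MST = {1-2(w=1) 2-4(w=2)}
step 3: add edge 0-4 (w=6); MST = {0-4(w=6) 1-2(w=1) 2-4(w=2)}
step 4: add edge 3-4 (w=7); MST = {0-4(w=6) 1-2(w=1) 2-4(w=2) 3-4(w=7)}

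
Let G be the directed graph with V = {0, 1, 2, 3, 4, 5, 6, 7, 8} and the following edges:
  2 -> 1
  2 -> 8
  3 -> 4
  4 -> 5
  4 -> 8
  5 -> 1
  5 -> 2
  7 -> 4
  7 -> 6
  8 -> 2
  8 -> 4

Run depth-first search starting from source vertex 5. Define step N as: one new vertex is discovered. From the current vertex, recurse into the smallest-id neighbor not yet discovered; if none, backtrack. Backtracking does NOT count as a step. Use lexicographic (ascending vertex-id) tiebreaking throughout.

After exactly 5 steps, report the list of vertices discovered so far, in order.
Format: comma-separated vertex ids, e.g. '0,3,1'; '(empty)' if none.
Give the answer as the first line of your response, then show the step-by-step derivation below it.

5,1,2,8,4

step 1: discover 5; path=5; order=5
step 2: discover 1; path=5>1; order=5,1
step 3: discover 2; path=5>2; order=5,1,2
step 4: discover 8; path=5>2>8; order=5,1,2,8
step 5: discover 4; path=5>2>8>4; order=5,1,2,8,4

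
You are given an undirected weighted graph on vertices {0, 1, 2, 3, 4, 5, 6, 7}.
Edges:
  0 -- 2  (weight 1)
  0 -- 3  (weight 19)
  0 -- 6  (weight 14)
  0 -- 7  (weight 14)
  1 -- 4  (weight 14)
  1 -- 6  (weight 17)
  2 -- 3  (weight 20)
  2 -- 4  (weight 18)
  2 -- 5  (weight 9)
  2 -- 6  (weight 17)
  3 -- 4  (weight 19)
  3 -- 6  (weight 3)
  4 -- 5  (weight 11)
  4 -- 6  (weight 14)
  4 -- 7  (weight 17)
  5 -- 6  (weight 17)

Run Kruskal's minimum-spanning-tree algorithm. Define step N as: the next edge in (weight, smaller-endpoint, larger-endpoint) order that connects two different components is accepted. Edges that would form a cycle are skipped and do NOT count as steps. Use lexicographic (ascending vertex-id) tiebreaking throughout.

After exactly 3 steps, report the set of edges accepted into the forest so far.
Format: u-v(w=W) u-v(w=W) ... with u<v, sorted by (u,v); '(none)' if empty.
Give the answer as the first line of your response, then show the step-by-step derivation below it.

0-2(w=1) 2-5(w=9) 3-6(w=3)

step 1: add edge 0-2 (w=1); MST = {0-2(w=1)}
step 2: add edge 3-6 (w=3); MST = {0-2(w=1) 3-6(w=3)}
step 3: add edge 2-5 (w=9); MST = {0-2(w=1) 2-5(w=9) 3-6(w=3)}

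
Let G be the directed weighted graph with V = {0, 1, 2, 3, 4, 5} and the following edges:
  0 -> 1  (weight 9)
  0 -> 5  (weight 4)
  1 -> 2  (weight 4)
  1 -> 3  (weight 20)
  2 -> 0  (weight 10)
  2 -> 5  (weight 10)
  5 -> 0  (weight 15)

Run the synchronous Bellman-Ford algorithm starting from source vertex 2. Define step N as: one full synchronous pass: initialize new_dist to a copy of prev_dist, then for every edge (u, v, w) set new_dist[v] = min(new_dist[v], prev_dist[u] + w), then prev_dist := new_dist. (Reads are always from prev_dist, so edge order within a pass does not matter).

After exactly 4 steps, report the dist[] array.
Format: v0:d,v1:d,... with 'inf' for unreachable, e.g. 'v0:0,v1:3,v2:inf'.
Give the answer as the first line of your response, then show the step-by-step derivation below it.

v0:10,v1:19,v2:0,v3:39,v4:inf,v5:10

step 1: dist = v0:10,v1:inf,v2:0,v3:inf,v4:inf,v5:10
step 2: dist = v0:10,v1:19,v2:0,v3:inf,v4:inf,v5:10
step 3: dist = v0:10,v1:19,v2:0,v3:39,v4:inf,v5:10
step 4: dist = v0:10,v1:19,v2:0,v3:39,v4:inf,v5:10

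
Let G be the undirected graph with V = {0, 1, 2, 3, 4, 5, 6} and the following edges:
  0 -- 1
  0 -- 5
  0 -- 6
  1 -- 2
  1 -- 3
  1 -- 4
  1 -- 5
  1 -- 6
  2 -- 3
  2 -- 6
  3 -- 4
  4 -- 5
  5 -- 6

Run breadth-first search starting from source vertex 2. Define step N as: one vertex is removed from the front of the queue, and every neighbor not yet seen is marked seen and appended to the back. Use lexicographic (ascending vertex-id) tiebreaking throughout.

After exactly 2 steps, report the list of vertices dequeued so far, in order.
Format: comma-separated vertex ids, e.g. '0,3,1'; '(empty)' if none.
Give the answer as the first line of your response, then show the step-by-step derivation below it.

2,1

step 1: dequeue 2; queue=[1,3,6]; order=2
step 2: dequeue 1; queue=[3,6,0,4,5]; order=2,1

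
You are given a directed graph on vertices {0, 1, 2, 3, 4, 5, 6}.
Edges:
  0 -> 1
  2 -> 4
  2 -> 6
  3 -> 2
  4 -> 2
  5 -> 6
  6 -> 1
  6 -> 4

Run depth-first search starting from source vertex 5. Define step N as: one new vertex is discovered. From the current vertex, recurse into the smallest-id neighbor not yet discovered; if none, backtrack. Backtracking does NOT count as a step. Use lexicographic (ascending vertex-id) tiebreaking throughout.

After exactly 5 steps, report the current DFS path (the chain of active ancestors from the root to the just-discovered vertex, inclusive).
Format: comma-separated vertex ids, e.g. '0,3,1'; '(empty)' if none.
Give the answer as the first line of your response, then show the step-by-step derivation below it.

5,6,4,2

step 1: discover 5; path=5; order=5
step 2: discover 6; path=5>6; order=5,6
step 3: discover 1; path=5>6>1; order=5,6,1
step 4: discover 4; path=5>6>4; order=5,6,1,4
step 5: discover 2; path=5>6>4>2; order=5,6,1,4,2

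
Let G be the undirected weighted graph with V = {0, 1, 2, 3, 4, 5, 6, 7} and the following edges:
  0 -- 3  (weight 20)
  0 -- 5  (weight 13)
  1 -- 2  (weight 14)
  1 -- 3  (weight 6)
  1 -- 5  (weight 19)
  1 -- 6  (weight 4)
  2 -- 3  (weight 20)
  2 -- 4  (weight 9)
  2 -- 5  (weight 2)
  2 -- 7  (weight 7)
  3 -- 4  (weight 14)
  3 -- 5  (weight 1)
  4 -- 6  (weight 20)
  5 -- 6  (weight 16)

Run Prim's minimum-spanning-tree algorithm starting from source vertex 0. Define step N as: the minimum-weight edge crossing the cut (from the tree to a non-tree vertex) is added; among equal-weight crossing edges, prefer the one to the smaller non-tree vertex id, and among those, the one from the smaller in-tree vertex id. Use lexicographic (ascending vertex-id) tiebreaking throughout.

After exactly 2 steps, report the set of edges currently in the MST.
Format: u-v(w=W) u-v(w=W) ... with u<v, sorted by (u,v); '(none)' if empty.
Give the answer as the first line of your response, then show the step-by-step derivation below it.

0-5(w=13) 3-5(w=1)

step 1: add edge 0-5 (w=13); MST = {0-5(w=13)}
step 2: add edge 3-5 (w=1); MST = {0-5(w=13) 3-5(w=1)}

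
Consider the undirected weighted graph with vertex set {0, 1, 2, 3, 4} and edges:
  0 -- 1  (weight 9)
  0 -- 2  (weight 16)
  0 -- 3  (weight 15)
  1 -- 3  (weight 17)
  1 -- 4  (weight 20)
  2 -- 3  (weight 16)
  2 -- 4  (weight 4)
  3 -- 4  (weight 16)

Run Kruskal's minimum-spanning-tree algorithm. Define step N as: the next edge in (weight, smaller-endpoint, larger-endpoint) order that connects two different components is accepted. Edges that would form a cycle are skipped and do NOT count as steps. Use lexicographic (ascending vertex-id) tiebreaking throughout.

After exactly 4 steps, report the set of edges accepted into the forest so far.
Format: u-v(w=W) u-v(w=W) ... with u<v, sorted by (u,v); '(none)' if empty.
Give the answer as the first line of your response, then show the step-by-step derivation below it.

0-1(w=9) 0-2(w=16) 0-3(w=15) 2-4(w=4)

step 1: add edge 2-4 (w=4); MST = {2-4(w=4)}
step 2: add edge 0-1 (w=9); MST = {0-1(w=9) 2-4(w=4)}
step 3: add edge 0-3 (w=15); MST = {0-1(w=9) 0-3(w=15) 2-4(w=4)}
step 4: add edge 0-2 (w=16); MST = {0-1(w=9) 0-2(w=16) 0-3(w=15) 2-4(w=4)}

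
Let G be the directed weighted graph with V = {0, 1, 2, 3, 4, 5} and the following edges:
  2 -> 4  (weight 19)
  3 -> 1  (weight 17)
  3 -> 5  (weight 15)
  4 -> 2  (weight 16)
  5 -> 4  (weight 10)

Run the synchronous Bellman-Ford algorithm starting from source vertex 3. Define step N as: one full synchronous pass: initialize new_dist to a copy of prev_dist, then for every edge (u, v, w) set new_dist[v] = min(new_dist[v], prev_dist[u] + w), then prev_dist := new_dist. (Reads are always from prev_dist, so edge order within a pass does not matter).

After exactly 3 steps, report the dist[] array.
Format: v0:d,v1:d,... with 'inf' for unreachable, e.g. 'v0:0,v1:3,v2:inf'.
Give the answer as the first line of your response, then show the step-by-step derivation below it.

v0:inf,v1:17,v2:41,v3:0,v4:25,v5:15

step 1: dist = v0:inf,v1:17,v2:inf,v3:0,v4:inf,v5:15
step 2: dist = v0:inf,v1:17,v2:inf,v3:0,v4:25,v5:15
step 3: dist = v0:inf,v1:17,v2:41,v3:0,v4:25,v5:15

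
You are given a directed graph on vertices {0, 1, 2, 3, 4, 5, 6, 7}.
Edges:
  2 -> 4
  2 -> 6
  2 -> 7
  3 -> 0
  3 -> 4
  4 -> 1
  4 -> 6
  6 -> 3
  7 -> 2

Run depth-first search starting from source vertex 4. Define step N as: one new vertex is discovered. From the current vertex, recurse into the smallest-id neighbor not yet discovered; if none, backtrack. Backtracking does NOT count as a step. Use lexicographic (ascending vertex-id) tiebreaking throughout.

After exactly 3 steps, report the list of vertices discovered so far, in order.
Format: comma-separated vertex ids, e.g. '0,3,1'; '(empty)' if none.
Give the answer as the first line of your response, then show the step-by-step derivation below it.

4,1,6

step 1: discover 4; path=4; order=4
step 2: discover 1; path=4>1; order=4,1
step 3: discover 6; path=4>6; order=4,1,6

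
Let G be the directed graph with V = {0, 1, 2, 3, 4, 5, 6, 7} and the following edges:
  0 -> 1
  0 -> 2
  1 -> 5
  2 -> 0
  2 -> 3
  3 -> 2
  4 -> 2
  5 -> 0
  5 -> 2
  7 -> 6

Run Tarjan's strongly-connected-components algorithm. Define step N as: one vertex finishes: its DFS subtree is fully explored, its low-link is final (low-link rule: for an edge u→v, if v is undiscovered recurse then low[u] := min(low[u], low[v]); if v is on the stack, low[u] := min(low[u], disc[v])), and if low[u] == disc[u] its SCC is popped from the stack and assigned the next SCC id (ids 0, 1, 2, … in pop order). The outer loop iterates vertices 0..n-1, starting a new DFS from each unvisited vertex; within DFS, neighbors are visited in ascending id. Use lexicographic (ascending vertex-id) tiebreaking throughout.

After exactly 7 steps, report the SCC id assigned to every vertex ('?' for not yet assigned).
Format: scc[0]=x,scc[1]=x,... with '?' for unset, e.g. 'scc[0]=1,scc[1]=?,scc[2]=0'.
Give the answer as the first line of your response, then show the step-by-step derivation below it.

scc[0]=0,scc[1]=0,scc[2]=0,scc[3]=0,scc[4]=1,scc[5]=0,scc[6]=2,scc[7]=?

step 1: low=(low[0]=0,low[1]=1,low[2]=0,low[3]=3,low[4]=?,low[5]=0,low[6]=?,low[7]=?); scc=(scc[0]=?,scc[1]=?,scc[2]=?,scc[3]=?,scc[4]=?,scc[5]=?,scc[6]=?,scc[7]=?)
step 2: low=(low[0]=0,low[1]=1,low[2]=0,low[3]=3,low[4]=?,low[5]=0,low[6]=?,low[7]=?); scc=(scc[0]=?,scc[1]=?,scc[2]=?,scc[3]=?,scc[4]=?,scc[5]=?,scc[6]=?,scc[7]=?)
step 3: low=(low[0]=0,low[1]=1,low[2]=0,low[3]=3,low[4]=?,low[5]=0,low[6]=?,low[7]=?); scc=(scc[0]=?,scc[1]=?,scc[2]=?,scc[3]=?,scc[4]=?,scc[5]=?,scc[6]=?,scc[7]=?)
step 4: low=(low[0]=0,low[1]=0,low[2]=0,low[3]=3,low[4]=?,low[5]=0,low[6]=?,low[7]=?); scc=(scc[0]=?,scc[1]=?,scc[2]=?,scc[3]=?,scc[4]=?,scc[5]=?,scc[6]=?,scc[7]=?)
step 5: low=(low[0]=0,low[1]=0,low[2]=0,low[3]=3,low[4]=?,low[5]=0,low[6]=?,low[7]=?); scc=(scc[0]=0,scc[1]=0,scc[2]=0,scc[3]=0,scc[4]=?,scc[5]=0,scc[6]=?,scc[7]=?)
step 6: low=(low[0]=0,low[1]=0,low[2]=0,low[3]=3,low[4]=5,low[5]=0,low[6]=?,low[7]=?); scc=(scc[0]=0,scc[1]=0,scc[2]=0,scc[3]=0,scc[4]=1,scc[5]=0,scc[6]=?,scc[7]=?)
step 7: low=(low[0]=0,low[1]=0,low[2]=0,low[3]=3,low[4]=5,low[5]=0,low[6]=6,low[7]=?); scc=(scc[0]=0,scc[1]=0,scc[2]=0,scc[3]=0,scc[4]=1,scc[5]=0,scc[6]=2,scc[7]=?)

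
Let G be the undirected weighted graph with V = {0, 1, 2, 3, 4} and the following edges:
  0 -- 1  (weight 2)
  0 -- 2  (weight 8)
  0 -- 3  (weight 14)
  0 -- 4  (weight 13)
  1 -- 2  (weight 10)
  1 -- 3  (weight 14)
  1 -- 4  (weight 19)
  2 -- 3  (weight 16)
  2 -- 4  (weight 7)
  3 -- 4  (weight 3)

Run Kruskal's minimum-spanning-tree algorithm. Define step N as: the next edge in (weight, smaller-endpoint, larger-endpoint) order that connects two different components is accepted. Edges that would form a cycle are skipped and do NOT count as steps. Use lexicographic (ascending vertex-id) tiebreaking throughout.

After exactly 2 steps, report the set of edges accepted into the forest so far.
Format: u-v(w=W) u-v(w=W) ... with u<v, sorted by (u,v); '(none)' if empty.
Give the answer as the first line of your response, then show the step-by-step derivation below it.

0-1(w=2) 3-4(w=3)

step 1: add edge 0-1 (w=2); MST = {0-1(w=2)}
step 2: add edge 3-4 (w=3); MST = {0-1(w=2) 3-4(w=3)}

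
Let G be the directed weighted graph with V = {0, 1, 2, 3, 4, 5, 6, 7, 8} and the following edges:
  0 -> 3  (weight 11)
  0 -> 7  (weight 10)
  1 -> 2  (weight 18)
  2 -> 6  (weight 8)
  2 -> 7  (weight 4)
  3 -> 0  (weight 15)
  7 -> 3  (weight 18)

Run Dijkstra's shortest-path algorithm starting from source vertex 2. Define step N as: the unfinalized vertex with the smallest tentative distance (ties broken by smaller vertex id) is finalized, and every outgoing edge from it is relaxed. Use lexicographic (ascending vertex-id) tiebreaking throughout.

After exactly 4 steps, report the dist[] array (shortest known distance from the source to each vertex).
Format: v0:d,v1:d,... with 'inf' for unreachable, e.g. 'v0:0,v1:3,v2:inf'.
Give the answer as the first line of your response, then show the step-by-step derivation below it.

v0:37,v1:inf,v2:0,v3:22,v4:inf,v5:inf,v6:8,v7:4,v8:inf

step 1: dist = v0:inf,v1:inf,v2:0,v3:inf,v4:inf,v5:inf,v6:8,v7:4,v8:inf
step 2: dist = v0:inf,v1:inf,v2:0,v3:22,v4:inf,v5:inf,v6:8,v7:4,v8:inf
step 3: dist = v0:inf,v1:inf,v2:0,v3:22,v4:inf,v5:inf,v6:8,v7:4,v8:inf
step 4: dist = v0:37,v1:inf,v2:0,v3:22,v4:inf,v5:inf,v6:8,v7:4,v8:inf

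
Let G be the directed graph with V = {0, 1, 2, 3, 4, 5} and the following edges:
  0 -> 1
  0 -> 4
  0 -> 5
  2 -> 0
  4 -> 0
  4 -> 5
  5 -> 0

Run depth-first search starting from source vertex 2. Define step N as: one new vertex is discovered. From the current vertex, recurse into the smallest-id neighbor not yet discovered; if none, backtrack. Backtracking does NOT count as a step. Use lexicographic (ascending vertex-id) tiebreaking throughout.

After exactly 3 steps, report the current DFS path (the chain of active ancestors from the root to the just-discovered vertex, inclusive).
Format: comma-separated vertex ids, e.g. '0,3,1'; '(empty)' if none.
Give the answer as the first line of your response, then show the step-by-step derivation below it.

2,0,1

step 1: discover 2; path=2; order=2
step 2: discover 0; path=2>0; order=2,0
step 3: discover 1; path=2>0>1; order=2,0,1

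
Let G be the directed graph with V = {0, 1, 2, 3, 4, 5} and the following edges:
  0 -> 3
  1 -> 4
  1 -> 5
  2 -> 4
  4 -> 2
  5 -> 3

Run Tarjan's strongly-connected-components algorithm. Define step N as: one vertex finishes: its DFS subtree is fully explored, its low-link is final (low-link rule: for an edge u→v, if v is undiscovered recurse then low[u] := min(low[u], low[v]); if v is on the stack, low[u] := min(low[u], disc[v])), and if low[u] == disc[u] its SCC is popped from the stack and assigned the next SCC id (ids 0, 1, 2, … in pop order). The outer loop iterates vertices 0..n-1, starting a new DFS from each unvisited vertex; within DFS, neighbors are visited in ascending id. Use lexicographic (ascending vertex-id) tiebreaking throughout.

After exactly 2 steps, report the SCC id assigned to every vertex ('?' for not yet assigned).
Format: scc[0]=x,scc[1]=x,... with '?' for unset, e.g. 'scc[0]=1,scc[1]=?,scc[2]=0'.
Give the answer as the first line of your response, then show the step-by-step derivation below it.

scc[0]=1,scc[1]=?,scc[2]=?,scc[3]=0,scc[4]=?,scc[5]=?

step 1: low=(low[0]=0,low[1]=?,low[2]=?,low[3]=1,low[4]=?,low[5]=?); scc=(scc[0]=?,scc[1]=?,scc[2]=?,scc[3]=0,scc[4]=?,scc[5]=?)
step 2: low=(low[0]=0,low[1]=?,low[2]=?,low[3]=1,low[4]=?,low[5]=?); scc=(scc[0]=1,scc[1]=?,scc[2]=?,scc[3]=0,scc[4]=?,scc[5]=?)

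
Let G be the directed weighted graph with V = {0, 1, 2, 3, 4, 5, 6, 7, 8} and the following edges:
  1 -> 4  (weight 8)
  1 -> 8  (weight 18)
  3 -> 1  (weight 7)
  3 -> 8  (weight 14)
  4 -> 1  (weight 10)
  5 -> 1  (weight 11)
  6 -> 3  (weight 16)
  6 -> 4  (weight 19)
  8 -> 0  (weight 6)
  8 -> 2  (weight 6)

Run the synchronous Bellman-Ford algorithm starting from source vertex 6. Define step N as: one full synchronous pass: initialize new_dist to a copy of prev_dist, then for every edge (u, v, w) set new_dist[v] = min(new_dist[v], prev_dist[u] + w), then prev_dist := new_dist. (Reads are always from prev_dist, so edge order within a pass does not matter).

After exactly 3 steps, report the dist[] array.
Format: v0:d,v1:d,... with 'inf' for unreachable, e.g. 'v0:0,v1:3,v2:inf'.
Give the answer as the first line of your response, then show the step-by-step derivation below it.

v0:36,v1:23,v2:36,v3:16,v4:19,v5:inf,v6:0,v7:inf,v8:30

step 1: dist = v0:inf,v1:inf,v2:inf,v3:16,v4:19,v5:inf,v6:0,v7:inf,v8:inf
step 2: dist = v0:inf,v1:23,v2:inf,v3:16,v4:19,v5:inf,v6:0,v7:inf,v8:30
step 3: dist = v0:36,v1:23,v2:36,v3:16,v4:19,v5:inf,v6:0,v7:inf,v8:30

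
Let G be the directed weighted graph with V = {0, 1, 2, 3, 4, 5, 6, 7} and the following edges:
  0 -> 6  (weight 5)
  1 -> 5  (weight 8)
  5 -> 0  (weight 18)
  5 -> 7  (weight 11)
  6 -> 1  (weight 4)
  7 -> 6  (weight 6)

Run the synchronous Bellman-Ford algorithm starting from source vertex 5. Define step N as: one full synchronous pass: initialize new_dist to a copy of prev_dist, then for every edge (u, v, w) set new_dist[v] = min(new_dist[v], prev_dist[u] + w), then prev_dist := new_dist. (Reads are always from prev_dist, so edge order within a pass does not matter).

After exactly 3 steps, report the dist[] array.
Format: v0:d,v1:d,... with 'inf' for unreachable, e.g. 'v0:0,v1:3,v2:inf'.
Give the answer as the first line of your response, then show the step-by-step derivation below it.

v0:18,v1:21,v2:inf,v3:inf,v4:inf,v5:0,v6:17,v7:11

step 1: dist = v0:18,v1:inf,v2:inf,v3:inf,v4:inf,v5:0,v6:inf,v7:11
step 2: dist = v0:18,v1:inf,v2:inf,v3:inf,v4:inf,v5:0,v6:17,v7:11
step 3: dist = v0:18,v1:21,v2:inf,v3:inf,v4:inf,v5:0,v6:17,v7:11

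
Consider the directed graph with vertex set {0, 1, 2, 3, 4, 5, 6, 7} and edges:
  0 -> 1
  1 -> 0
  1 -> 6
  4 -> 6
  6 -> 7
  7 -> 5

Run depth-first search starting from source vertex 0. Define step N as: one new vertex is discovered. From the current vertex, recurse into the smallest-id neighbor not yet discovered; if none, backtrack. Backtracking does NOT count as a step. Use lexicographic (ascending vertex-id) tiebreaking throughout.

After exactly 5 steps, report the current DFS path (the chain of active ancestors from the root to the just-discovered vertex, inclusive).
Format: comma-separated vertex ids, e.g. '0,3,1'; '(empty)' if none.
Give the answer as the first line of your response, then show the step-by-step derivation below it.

0,1,6,7,5

step 1: discover 0; path=0; order=0
step 2: discover 1; path=0>1; order=0,1
step 3: discover 6; path=0>1>6; order=0,1,6
step 4: discover 7; path=0>1>6>7; order=0,1,6,7
step 5: discover 5; path=0>1>6>7>5; order=0,1,6,7,5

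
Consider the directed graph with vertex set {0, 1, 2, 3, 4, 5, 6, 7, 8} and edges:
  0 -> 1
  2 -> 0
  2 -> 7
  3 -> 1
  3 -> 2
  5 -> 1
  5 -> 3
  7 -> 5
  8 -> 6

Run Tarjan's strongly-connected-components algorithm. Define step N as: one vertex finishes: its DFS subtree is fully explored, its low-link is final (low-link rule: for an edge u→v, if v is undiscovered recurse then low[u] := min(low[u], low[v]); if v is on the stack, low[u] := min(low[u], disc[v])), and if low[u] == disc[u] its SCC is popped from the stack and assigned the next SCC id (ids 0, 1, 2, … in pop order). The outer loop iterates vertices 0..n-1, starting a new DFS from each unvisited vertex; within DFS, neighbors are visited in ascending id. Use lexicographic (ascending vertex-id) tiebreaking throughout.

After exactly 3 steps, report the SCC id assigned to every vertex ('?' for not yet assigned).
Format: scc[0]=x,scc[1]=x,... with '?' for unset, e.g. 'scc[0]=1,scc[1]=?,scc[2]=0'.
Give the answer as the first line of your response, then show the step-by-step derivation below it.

scc[0]=1,scc[1]=0,scc[2]=?,scc[3]=?,scc[4]=?,scc[5]=?,scc[6]=?,scc[7]=?,scc[8]=?

step 1: low=(low[0]=0,low[1]=1,low[2]=?,low[3]=?,low[4]=?,low[5]=?,low[6]=?,low[7]=?,low[8]=?); scc=(scc[0]=?,scc[1]=0,scc[2]=?,scc[3]=?,scc[4]=?,scc[5]=?,scc[6]=?,scc[7]=?,scc[8]=?)
step 2: low=(low[0]=0,low[1]=1,low[2]=?,low[3]=?,low[4]=?,low[5]=?,low[6]=?,low[7]=?,low[8]=?); scc=(scc[0]=1,scc[1]=0,scc[2]=?,scc[3]=?,scc[4]=?,scc[5]=?,scc[6]=?,scc[7]=?,scc[8]=?)
step 3: low=(low[0]=0,low[1]=1,low[2]=2,low[3]=2,low[4]=?,low[5]=4,low[6]=?,low[7]=3,low[8]=?); scc=(scc[0]=1,scc[1]=0,scc[2]=?,scc[3]=?,scc[4]=?,scc[5]=?,scc[6]=?,scc[7]=?,scc[8]=?)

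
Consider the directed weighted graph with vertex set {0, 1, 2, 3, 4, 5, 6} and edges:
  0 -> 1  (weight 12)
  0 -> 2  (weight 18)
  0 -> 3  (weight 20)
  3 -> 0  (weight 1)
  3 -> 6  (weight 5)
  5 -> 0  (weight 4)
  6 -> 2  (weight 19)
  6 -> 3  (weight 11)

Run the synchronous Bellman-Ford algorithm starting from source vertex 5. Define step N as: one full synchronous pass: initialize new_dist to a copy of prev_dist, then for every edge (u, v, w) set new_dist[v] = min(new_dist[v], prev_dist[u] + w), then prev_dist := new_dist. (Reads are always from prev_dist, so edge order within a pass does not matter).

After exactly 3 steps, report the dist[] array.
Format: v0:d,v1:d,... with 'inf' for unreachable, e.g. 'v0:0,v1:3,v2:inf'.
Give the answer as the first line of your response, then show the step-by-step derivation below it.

v0:4,v1:16,v2:22,v3:24,v4:inf,v5:0,v6:29

step 1: dist = v0:4,v1:inf,v2:inf,v3:inf,v4:inf,v5:0,v6:inf
step 2: dist = v0:4,v1:16,v2:22,v3:24,v4:inf,v5:0,v6:inf
step 3: dist = v0:4,v1:16,v2:22,v3:24,v4:inf,v5:0,v6:29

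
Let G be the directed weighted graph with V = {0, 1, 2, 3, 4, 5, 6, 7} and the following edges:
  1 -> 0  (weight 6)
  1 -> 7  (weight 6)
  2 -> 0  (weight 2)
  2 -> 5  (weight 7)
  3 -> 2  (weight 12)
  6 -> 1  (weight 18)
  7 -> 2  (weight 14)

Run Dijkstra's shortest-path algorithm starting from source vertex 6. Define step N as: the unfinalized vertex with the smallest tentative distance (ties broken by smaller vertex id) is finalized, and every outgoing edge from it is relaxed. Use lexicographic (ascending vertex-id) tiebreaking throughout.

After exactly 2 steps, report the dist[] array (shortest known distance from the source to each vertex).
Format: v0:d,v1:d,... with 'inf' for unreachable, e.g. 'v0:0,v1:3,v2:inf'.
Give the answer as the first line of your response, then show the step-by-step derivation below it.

v0:24,v1:18,v2:inf,v3:inf,v4:inf,v5:inf,v6:0,v7:24

step 1: dist = v0:inf,v1:18,v2:inf,v3:inf,v4:inf,v5:inf,v6:0,v7:inf
step 2: dist = v0:24,v1:18,v2:inf,v3:inf,v4:inf,v5:inf,v6:0,v7:24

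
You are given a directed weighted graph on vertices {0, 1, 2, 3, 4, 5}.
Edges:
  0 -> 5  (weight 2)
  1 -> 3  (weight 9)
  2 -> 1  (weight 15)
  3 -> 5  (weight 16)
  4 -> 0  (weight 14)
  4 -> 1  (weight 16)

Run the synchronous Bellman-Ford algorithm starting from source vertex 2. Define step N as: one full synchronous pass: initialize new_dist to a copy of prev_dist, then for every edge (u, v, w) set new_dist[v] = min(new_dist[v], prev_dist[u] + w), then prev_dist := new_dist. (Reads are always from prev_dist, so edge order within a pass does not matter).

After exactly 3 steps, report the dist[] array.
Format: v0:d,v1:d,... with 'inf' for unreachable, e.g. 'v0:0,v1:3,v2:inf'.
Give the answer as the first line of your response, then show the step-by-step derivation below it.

v0:inf,v1:15,v2:0,v3:24,v4:inf,v5:40

step 1: dist = v0:inf,v1:15,v2:0,v3:inf,v4:inf,v5:inf
step 2: dist = v0:inf,v1:15,v2:0,v3:24,v4:inf,v5:inf
step 3: dist = v0:inf,v1:15,v2:0,v3:24,v4:inf,v5:40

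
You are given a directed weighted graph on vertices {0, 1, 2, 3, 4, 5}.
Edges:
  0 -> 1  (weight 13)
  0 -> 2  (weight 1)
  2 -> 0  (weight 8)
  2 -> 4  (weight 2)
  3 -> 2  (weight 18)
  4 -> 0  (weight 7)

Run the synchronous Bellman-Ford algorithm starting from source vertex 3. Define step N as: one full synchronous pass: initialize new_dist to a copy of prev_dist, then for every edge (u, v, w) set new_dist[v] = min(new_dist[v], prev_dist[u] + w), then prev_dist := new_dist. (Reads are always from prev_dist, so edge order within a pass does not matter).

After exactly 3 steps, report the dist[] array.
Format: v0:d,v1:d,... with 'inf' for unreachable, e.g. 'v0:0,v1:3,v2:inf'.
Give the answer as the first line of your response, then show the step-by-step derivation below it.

v0:26,v1:39,v2:18,v3:0,v4:20,v5:inf

step 1: dist = v0:inf,v1:inf,v2:18,v3:0,v4:inf,v5:inf
step 2: dist = v0:26,v1:inf,v2:18,v3:0,v4:20,v5:inf
step 3: dist = v0:26,v1:39,v2:18,v3:0,v4:20,v5:inf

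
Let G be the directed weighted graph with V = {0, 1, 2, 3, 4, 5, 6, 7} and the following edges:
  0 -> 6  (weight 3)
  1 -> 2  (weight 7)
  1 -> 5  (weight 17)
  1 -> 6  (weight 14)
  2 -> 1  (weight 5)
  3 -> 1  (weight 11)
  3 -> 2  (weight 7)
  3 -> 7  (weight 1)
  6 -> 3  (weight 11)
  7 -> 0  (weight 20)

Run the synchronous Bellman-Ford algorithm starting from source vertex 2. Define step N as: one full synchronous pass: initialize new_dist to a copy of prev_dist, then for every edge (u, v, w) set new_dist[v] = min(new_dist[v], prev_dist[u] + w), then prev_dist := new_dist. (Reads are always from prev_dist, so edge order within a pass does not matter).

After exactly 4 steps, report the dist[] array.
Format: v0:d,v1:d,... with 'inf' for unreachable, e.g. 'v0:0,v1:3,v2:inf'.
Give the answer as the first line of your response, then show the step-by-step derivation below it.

v0:inf,v1:5,v2:0,v3:30,v4:inf,v5:22,v6:19,v7:31

step 1: dist = v0:inf,v1:5,v2:0,v3:inf,v4:inf,v5:inf,v6:inf,v7:inf
step 2: dist = v0:inf,v1:5,v2:0,v3:inf,v4:inf,v5:22,v6:19,v7:inf
step 3: dist = v0:inf,v1:5,v2:0,v3:30,v4:inf,v5:22,v6:19,v7:inf
step 4: dist = v0:inf,v1:5,v2:0,v3:30,v4:inf,v5:22,v6:19,v7:31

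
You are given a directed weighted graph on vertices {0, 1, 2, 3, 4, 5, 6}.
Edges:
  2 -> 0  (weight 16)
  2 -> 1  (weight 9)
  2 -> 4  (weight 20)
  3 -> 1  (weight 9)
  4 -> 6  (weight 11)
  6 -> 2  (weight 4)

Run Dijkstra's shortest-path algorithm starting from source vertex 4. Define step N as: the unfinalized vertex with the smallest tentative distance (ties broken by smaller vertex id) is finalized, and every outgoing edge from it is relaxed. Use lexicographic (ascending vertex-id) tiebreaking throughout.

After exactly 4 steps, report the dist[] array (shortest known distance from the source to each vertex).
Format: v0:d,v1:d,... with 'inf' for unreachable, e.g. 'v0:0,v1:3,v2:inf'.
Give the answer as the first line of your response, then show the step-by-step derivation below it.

v0:31,v1:24,v2:15,v3:inf,v4:0,v5:inf,v6:11

step 1: dist = v0:inf,v1:inf,v2:inf,v3:inf,v4:0,v5:inf,v6:11
step 2: dist = v0:inf,v1:inf,v2:15,v3:inf,v4:0,v5:inf,v6:11
step 3: dist = v0:31,v1:24,v2:15,v3:inf,v4:0,v5:inf,v6:11
step 4: dist = v0:31,v1:24,v2:15,v3:inf,v4:0,v5:inf,v6:11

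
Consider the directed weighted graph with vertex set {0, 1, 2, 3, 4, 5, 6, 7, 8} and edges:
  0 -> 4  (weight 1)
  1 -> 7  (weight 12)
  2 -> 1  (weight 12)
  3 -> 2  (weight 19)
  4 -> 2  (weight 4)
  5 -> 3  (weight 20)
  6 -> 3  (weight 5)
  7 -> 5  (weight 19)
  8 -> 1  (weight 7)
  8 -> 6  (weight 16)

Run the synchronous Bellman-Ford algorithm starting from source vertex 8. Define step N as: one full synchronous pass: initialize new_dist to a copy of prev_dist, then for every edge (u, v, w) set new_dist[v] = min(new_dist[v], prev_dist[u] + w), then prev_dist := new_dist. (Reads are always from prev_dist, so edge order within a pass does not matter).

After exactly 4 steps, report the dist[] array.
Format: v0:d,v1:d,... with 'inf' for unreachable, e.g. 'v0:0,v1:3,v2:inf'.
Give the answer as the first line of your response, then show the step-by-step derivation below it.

v0:inf,v1:7,v2:40,v3:21,v4:inf,v5:38,v6:16,v7:19,v8:0

step 1: dist = v0:inf,v1:7,v2:inf,v3:inf,v4:inf,v5:inf,v6:16,v7:inf,v8:0
step 2: dist = v0:inf,v1:7,v2:inf,v3:21,v4:inf,v5:inf,v6:16,v7:19,v8:0
step 3: dist = v0:inf,v1:7,v2:40,v3:21,v4:inf,v5:38,v6:16,v7:19,v8:0
step 4: dist = v0:inf,v1:7,v2:40,v3:21,v4:inf,v5:38,v6:16,v7:19,v8:0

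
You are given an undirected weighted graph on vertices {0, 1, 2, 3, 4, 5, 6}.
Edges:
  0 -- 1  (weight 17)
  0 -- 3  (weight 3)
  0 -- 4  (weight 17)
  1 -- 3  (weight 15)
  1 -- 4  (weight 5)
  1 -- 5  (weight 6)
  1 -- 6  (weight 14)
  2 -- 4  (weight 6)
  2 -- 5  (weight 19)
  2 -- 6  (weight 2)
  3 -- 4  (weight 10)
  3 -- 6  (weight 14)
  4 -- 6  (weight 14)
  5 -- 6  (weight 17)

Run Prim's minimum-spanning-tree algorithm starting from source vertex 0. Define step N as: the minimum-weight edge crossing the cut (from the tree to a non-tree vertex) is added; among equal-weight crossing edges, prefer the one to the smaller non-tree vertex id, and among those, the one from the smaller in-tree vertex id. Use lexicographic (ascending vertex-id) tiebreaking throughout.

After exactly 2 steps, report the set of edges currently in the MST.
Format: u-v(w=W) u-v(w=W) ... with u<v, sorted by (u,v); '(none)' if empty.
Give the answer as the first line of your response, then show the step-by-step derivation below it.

0-3(w=3) 3-4(w=10)

step 1: add edge 0-3 (w=3); MST = {0-3(w=3)}
step 2: add edge 3-4 (w=10); MST = {0-3(w=3) 3-4(w=10)}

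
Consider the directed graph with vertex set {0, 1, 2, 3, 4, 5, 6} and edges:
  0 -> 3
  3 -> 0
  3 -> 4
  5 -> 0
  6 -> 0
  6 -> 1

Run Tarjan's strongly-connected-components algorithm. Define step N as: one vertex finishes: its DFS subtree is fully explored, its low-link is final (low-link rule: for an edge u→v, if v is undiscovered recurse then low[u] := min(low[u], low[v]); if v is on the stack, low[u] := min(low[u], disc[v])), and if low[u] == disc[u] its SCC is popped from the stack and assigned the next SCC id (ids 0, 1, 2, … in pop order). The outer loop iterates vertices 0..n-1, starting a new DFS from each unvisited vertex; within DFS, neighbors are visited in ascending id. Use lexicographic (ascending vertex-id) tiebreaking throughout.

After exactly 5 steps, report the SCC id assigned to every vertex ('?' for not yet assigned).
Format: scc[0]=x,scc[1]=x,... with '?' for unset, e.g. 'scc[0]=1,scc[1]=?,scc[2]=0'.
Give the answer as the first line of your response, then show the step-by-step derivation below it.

scc[0]=1,scc[1]=2,scc[2]=3,scc[3]=1,scc[4]=0,scc[5]=?,scc[6]=?

step 1: low=(low[0]=0,low[1]=?,low[2]=?,low[3]=0,low[4]=2,low[5]=?,low[6]=?); scc=(scc[0]=?,scc[1]=?,scc[2]=?,scc[3]=?,scc[4]=0,scc[5]=?,scc[6]=?)
step 2: low=(low[0]=0,low[1]=?,low[2]=?,low[3]=0,low[4]=2,low[5]=?,low[6]=?); scc=(scc[0]=?,scc[1]=?,scc[2]=?,scc[3]=?,scc[4]=0,scc[5]=?,scc[6]=?)
step 3: low=(low[0]=0,low[1]=?,low[2]=?,low[3]=0,low[4]=2,low[5]=?,low[6]=?); scc=(scc[0]=1,scc[1]=?,scc[2]=?,scc[3]=1,scc[4]=0,scc[5]=?,scc[6]=?)
step 4: low=(low[0]=0,low[1]=3,low[2]=?,low[3]=0,low[4]=2,low[5]=?,low[6]=?); scc=(scc[0]=1,scc[1]=2,scc[2]=?,scc[3]=1,scc[4]=0,scc[5]=?,scc[6]=?)
step 5: low=(low[0]=0,low[1]=3,low[2]=4,low[3]=0,low[4]=2,low[5]=?,low[6]=?); scc=(scc[0]=1,scc[1]=2,scc[2]=3,scc[3]=1,scc[4]=0,scc[5]=?,scc[6]=?)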